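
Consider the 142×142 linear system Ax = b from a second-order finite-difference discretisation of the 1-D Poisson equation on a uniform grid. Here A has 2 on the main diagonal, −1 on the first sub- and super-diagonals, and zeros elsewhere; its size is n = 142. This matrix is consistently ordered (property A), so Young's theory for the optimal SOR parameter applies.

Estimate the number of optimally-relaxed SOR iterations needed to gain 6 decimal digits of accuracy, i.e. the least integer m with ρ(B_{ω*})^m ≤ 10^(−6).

m = 315

spectrum of D⁻¹(L+U) = {cos(kπ/143) : 1≤k≤142}; ρ_J = cos(π/143) = 0.9997587.
√(1 − cos²(π/143)) = sin(π/143) ≈ 0.0219674.
ω* = 2/(1+0.0219674) = 1.9570096
and ρ(B_{ω*}) = 1.9570096 − 1 = 0.9570096.
m ≥ 6·ln10 / (−ln 0.9570096) = 314.404; smallest integer m = 315.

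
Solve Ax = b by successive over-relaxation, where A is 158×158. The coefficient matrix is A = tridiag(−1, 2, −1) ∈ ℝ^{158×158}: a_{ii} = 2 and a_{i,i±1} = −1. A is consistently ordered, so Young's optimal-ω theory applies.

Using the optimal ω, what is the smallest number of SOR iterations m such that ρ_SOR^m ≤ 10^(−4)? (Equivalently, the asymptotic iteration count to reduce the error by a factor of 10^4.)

[ρ_J] n=158: ρ(B_J) = cos(π/(n+1)) = cos(π/159) = 0.9998048.
√(1 − cos²(π/159)) = sin(π/159) ≈ 0.0197572.
[ω*] 2 ÷ (1 + 0.0197572) = 2 ÷ 1.0197572 = 1.9612512.
At ω = 1.9612512 every |λ(B_ω)| = ω−1, so ρ_SOR = 0.9612512.
Need (0.9612512)^m ≤ 10^(−4): m ≥ 4·ln10/|ln 0.9612512| = 9.21034/0.0395195 = 233.058 ⇒ m = 234.

m = 234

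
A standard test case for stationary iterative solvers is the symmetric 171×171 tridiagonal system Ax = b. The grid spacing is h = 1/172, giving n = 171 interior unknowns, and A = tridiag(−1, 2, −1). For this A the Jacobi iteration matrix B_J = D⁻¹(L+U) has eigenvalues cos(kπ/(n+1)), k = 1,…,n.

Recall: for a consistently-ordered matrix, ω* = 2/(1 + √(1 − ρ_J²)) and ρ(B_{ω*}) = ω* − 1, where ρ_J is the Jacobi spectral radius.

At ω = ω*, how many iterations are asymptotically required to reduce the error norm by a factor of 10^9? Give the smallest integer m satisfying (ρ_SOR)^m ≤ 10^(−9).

spectrum of D⁻¹(L+U) = {cos(kπ/172) : 1≤k≤171}; ρ_J = cos(π/172) = 0.9998332.
√(1−ρ_J²) simplifies to sin(π/172) = 0.0182641.
ω* = 2 / (1 + 0.0182641) = 2 / 1.0182641 ≈ 1.9641270.
Hence ρ(B_{ω*}) = 1.9641270 − 1 = 0.9641270.
9·ln10 = 20.7233; −ln(0.9641270) = 0.0365323; m = ⌈20.7233/0.0365323⌉ = ⌈567.260⌉ = 568.

m = 568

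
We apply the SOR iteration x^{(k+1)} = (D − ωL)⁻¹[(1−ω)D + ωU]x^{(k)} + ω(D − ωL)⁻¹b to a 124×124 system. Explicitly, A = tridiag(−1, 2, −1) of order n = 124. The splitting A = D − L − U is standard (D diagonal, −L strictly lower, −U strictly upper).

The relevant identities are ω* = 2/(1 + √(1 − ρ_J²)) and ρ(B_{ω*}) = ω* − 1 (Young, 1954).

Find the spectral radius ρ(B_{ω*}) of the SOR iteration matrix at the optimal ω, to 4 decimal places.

ρ_SOR = 0.9510

n=124: λ(B_J) = 1 − λ(A)/2 = cos(kπ/125); k=1 gives ρ_J = 0.9997.
1 − cos²(π/125) = sin²(π/125) ⇒ √(1−ρ_J²) = sin(π/125) = 0.02513.
ω* = 2/(1+0.02513) = 1.9510
Hence ρ(B_{ω*}) = 1.9510 − 1 = 0.9510.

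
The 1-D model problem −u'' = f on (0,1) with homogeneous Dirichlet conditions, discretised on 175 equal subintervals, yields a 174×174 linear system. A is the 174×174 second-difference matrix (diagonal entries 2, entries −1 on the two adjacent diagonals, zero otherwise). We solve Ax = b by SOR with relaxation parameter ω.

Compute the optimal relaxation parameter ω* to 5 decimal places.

ω* = 1.96473

With n=174, ρ(Jacobi) = cos(π/175) = 0.99984.
√(1−ρ_J²) simplifies to sin(π/175) = 0.017951.
Young: ω* = 2/(1+√(1−ρ_J²)) = 2/(1+0.017951) = 2/1.017951 = 1.96473.
Hence ρ(B_{ω*}) = 1.96473 − 1 = 0.96473.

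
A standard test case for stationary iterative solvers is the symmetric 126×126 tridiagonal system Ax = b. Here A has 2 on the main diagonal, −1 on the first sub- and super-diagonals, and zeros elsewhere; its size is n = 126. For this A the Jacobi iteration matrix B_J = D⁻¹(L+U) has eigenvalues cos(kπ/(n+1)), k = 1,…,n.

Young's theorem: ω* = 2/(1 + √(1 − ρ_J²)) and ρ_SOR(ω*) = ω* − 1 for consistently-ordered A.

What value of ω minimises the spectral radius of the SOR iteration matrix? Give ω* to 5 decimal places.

ω* = 1.95173

[ρ_J] n=126: ρ(B_J) = cos(π/(n+1)) = cos(π/127) = 0.99969.
√(1−ρ_J²) simplifies to sin(π/127) = 0.024734.
Young: ω* = 2/(1+√(1−ρ_J²)) = 2/(1+0.024734) = 2/1.024734 = 1.95173.
ρ_SOR = ω* − 1 = 1.95173 − 1 = 0.95173.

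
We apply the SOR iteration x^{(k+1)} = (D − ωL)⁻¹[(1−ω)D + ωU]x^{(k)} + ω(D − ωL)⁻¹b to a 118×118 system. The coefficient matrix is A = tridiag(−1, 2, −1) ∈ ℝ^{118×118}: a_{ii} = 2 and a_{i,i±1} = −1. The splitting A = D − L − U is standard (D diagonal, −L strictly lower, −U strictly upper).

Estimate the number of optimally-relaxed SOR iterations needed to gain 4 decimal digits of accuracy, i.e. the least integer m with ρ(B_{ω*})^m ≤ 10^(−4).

m = 175

B_J for the 118×118 system has eigenvalues cos(kπ/119); ρ_J = cos(π/119) = 0.9996515.
√(1−ρ_J²) = |sin(π/119)| = 0.0263969
Young: ω* = 2/(1+√(1−ρ_J²)) = 2/(1+0.0263969) = 2/1.0263969 = 1.9485640.
[ρ_SOR] ω* − 1 = 0.9485640.
Need (0.9485640)^m ≤ 10^(−4): m ≥ 4·ln10/|ln 0.9485640| = 9.21034/0.052806 = 174.418 ⇒ m = 175.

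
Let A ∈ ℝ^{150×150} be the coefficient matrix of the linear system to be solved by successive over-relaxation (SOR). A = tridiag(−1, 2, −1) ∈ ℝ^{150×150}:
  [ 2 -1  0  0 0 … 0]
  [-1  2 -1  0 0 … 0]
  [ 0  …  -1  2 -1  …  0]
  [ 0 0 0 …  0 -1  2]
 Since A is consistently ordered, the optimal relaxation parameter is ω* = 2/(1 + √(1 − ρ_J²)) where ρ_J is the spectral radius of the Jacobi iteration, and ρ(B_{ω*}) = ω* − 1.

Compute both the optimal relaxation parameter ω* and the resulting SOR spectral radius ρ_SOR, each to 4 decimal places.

With n=150, ρ(Jacobi) = cos(π/151) = 0.9998.
√(1−ρ_J²) simplifies to sin(π/151) = 0.02080.
ω* = 2/(1 + 0.02080) = 2/1.02080 = 1.9592.
and ρ(B_{ω*}) = 1.9592 − 1 = 0.9592.

ω* = 1.9592, ρ_SOR = 0.9592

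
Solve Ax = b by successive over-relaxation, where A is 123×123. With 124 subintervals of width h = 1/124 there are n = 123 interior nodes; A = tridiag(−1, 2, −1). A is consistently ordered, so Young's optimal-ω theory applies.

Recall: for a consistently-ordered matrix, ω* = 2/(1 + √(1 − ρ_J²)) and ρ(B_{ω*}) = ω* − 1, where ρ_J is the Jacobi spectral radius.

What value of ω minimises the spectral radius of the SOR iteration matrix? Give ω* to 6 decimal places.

ω* = 1.950586

ρ_J = max_k |cos(kπ/124)| = cos(π/124) = 0.999679
1 − cos²(π/124) = sin²(π/124) ⇒ √(1−ρ_J²) = sin(π/124) = 0.0253327.
Young: ω* = 2/(1+√(1−ρ_J²)) = 2/(1+0.0253327) = 2/1.0253327 = 1.950586.
Hence ρ(B_{ω*}) = 1.950586 − 1 = 0.950586.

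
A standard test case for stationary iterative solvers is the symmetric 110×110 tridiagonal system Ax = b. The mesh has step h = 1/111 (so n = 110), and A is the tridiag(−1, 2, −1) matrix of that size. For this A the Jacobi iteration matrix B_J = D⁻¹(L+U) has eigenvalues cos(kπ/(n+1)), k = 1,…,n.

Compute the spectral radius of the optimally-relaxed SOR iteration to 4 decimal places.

n=110: λ(B_J) = 1 − λ(A)/2 = cos(kπ/111); k=1 gives ρ_J = 0.9996.
√(1−ρ_J²) = |sin(π/111)| = 0.02830
Young: ω* = 2/(1+√(1−ρ_J²)) = 2/(1+0.02830) = 2/1.02830 = 1.9450.
and ρ(B_{ω*}) = 1.9450 − 1 = 0.9450.

ρ_SOR = 0.9450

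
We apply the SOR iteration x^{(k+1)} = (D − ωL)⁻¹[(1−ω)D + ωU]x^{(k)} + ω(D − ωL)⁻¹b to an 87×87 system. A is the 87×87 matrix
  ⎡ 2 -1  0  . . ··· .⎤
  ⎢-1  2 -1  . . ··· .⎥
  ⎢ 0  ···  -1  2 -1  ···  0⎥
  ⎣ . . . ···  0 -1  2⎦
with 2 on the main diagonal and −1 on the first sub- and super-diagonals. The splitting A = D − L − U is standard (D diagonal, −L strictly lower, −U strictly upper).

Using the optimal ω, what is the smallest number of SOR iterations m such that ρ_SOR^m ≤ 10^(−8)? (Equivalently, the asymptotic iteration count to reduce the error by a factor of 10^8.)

m = 258

n=87: λ(B_J) = 1 − λ(A)/2 = cos(kπ/88); k=1 gives ρ_J = 0.9993628.
√(1 − cos²(π/88)) = sin(π/88) ≈ 0.0356923.
Young: ω* = 2/(1+√(1−ρ_J²)) = 2/(1+0.0356923) = 2/1.0356923 = 1.9310755.
ρ_SOR = ω* − 1 ≈ 0.9310755.
ρ_SOR^m ≤ 10^(−8) ⇔ m ≥ 8·ln10/(−ln 0.9310755) = 18.4207/0.0714149 = 257.939; m = ⌈257.939⌉ = 258.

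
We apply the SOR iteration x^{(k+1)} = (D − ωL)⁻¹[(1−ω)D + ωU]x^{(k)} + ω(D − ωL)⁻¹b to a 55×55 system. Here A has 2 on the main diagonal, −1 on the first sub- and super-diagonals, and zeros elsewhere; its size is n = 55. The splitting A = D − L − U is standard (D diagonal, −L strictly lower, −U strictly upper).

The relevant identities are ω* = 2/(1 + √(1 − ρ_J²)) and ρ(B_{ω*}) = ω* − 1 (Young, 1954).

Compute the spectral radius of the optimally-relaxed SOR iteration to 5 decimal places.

ρ_SOR = 0.89381

With n=55, ρ(Jacobi) = cos(π/56) = 0.99843.
√(1 − cos²(π/56)) = sin(π/56) ≈ 0.056070.
So ω* = 2/1.056070 = 1.89381 (Young).
ρ_SOR = ω* − 1 = 1.89381 − 1 = 0.89381.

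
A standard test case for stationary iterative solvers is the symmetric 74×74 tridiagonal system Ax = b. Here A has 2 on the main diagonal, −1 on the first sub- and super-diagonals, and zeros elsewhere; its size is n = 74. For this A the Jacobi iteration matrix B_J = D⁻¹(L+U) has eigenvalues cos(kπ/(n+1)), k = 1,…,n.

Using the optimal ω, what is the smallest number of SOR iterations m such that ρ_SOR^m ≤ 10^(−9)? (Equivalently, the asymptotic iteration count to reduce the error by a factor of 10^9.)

With n=74, ρ(Jacobi) = cos(π/75) = 0.9991228.
1 − cos²(π/75) = sin²(π/75) ⇒ √(1−ρ_J²) = sin(π/75) = 0.0418757.
ω* = 2/(1+0.0418757) = 1.9196148
[ρ_SOR] ω* − 1 = 0.9196148.
9·ln10 = 20.7233; −ln(0.9196148) = 0.0838004; m = ⌈20.7233/0.0838004⌉ = ⌈247.294⌉ = 248.

m = 248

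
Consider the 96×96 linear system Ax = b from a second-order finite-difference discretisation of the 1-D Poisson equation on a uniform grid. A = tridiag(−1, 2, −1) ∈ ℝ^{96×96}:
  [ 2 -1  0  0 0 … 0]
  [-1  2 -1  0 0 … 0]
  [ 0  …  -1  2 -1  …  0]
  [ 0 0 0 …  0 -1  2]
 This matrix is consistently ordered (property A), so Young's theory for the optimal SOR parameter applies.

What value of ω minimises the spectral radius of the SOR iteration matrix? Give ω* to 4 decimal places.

ω* = 1.9373

With n=96, ρ(Jacobi) = cos(π/97) = 0.9995.
√(1−ρ_J²) simplifies to sin(π/97) = 0.03238.
ω* = 2/(1+0.03238) = 1.9373
[ρ_SOR] ω* − 1 = 0.9373.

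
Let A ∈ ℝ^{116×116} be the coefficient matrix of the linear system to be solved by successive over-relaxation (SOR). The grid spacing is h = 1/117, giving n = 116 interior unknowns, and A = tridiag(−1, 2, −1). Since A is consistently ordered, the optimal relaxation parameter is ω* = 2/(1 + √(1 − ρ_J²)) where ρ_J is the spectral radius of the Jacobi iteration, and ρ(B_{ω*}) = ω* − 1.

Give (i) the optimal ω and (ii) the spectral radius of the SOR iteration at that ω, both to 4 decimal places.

½·tridiag(1,0,1) at n=116: λ_k = cos(kπ/117); max |λ| at k=1 ⇒ ρ_J = cos(π/117) ≈ 0.9996.
√(1−ρ_J²) = |sin(π/117)| = 0.02685
ω* = 2 / (1 + 0.02685) = 2 / 1.02685 ≈ 1.9477.
and ρ(B_{ω*}) = 1.9477 − 1 = 0.9477.

ω* = 1.9477, ρ_SOR = 0.9477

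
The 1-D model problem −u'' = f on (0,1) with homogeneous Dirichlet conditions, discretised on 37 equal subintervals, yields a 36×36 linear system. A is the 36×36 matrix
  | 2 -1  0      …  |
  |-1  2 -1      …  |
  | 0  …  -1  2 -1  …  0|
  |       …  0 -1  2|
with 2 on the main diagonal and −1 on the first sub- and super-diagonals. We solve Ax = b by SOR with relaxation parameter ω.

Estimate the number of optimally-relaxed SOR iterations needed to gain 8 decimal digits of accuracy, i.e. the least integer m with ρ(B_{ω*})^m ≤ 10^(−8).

m = 109

ρ_J = max_k |cos(kπ/37)| = cos(π/37) = 0.9963975
√(1−ρ_J²) simplifies to sin(π/37) = 0.0848059.
ω* = 2/(1+0.0848059) = 1.8436478
ρ_SOR = ω* − 1 ≈ 0.8436478.
(0.8436478)^m ≤ 10^{−8}  ⇒  m·ln(0.8436478) ≤ −8·ln10  ⇒  m ≥ 108.344  ⇒  m = 109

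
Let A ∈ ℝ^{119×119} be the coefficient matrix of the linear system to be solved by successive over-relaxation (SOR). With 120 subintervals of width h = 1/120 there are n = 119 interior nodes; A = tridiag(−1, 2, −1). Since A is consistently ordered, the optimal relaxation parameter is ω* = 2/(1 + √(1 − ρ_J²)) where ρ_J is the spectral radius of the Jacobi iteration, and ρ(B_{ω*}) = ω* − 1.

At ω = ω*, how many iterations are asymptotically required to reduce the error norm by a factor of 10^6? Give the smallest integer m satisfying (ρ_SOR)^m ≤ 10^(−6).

spectrum of D⁻¹(L+U) = {cos(kπ/120) : 1≤k≤119}; ρ_J = cos(π/120) = 0.9996573.
√(1−ρ_J²) = |sin(π/120)| = 0.0261769
[ω*] 2 ÷ (1 + 0.0261769) = 2 ÷ 1.0261769 = 1.9489817.
[ρ_SOR] ω* − 1 = 0.9489817.
Need (0.9489817)^m ≤ 10^(−6): m ≥ 6·ln10/|ln 0.9489817| = 13.8155/0.0523658 = 263.827 ⇒ m = 264.

m = 264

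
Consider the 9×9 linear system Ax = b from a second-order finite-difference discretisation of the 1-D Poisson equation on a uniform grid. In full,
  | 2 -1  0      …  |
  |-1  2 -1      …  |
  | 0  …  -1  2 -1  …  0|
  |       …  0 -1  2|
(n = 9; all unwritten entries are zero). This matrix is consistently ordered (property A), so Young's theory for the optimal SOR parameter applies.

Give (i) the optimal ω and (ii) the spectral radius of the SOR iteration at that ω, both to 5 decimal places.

B_J for the 9×9 system has eigenvalues cos(kπ/10); ρ_J = cos(π/10) = 0.95106.
1 − cos²(π/10) = sin²(π/10) ⇒ √(1−ρ_J²) = sin(π/10) = 0.309017.
Then 2/(1+√(1−ρ_J²)) = 2/(1+0.309017); ω* = 2/1.309017 = 1.52786.
Hence ρ(B_{ω*}) = 1.52786 − 1 = 0.52786.

ω* = 1.52786, ρ_SOR = 0.52786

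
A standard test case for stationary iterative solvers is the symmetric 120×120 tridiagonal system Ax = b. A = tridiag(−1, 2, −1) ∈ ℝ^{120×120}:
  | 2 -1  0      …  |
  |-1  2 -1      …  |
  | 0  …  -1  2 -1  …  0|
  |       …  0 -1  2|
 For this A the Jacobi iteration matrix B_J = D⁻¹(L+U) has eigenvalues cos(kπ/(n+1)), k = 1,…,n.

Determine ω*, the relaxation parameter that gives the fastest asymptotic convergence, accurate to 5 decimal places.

ω* = 1.94939

B_J for the 120×120 system has eigenvalues cos(kπ/121); ρ_J = cos(π/121) = 0.99966.
1 − cos²(π/121) = sin²(π/121) ⇒ √(1−ρ_J²) = sin(π/121) = 0.025961.
Young: ω* = 2/(1+√(1−ρ_J²)) = 2/(1+0.025961) = 2/1.025961 = 1.94939.
ρ(B_{ω*}) = ω*−1 = 0.94939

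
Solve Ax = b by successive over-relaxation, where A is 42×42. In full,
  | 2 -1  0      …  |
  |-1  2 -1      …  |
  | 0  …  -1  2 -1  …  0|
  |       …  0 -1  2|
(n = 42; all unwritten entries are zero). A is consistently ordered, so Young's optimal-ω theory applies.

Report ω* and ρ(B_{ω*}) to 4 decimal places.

ρ_J = max_k |cos(kπ/43)| = cos(π/43) = 0.9973
root = sin(π/43) = 0.07300  (since 1−cos² = sin²).
[ω*] 2 ÷ (1 + 0.07300) = 2 ÷ 1.07300 = 1.8639.
[ρ_SOR] ω* − 1 = 0.8639.

ω* = 1.8639, ρ_SOR = 0.8639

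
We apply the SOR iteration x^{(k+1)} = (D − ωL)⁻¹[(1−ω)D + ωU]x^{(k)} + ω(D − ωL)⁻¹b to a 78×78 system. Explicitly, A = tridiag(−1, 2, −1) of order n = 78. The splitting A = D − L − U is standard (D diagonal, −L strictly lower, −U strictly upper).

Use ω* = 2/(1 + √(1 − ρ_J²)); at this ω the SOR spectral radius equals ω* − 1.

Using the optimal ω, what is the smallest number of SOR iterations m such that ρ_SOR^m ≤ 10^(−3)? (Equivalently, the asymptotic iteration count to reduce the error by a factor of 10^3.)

m = 87

[ρ_J] n=78: ρ(B_J) = cos(π/(n+1)) = cos(π/79) = 0.9992094.
1 − cos²(π/79) = sin²(π/79) ⇒ √(1−ρ_J²) = sin(π/79) = 0.0397565.
So ω* = 2/1.0397565 = 1.9235273 (Young).
and ρ(B_{ω*}) = 1.9235273 − 1 = 0.9235273.
Need (0.9235273)^m ≤ 10^(−3): m ≥ 3·ln10/|ln 0.9235273| = 6.90776/0.0795549 = 86.830 ⇒ m = 87.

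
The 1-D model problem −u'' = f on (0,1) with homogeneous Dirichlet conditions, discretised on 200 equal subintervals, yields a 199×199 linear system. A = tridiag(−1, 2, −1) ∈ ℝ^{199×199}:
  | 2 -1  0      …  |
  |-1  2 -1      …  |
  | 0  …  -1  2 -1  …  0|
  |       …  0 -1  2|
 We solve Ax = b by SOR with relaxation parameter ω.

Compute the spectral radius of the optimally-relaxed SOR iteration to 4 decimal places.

ρ_SOR = 0.9691

spectrum of D⁻¹(L+U) = {cos(kπ/200) : 1≤k≤199}; ρ_J = cos(π/200) = 0.9999.
root = sin(π/200) = 0.01571  (since 1−cos² = sin²).
Young: ω* = 2/(1+√(1−ρ_J²)) = 2/(1+0.01571) = 2/1.01571 = 1.9691.
ρ_SOR = ω* − 1 ≈ 0.9691.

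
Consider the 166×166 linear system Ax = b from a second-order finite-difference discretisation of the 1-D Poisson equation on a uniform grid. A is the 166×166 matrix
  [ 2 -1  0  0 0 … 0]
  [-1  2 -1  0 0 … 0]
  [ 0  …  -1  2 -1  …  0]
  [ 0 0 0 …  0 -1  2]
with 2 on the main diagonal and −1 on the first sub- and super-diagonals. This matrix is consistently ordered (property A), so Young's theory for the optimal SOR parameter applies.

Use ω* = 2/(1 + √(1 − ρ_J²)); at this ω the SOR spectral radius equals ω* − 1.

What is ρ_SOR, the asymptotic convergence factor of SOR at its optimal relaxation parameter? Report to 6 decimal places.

½·tridiag(1,0,1) at n=166: λ_k = cos(kπ/167); max |λ| at k=1 ⇒ ρ_J = cos(π/167) ≈ 0.999823.
√(1−ρ_J²) = |sin(π/167)| = 0.0188108
[ω*] 2 ÷ (1 + 0.0188108) = 2 ÷ 1.0188108 = 1.963073.
Hence ρ(B_{ω*}) = 1.963073 − 1 = 0.963073.

ρ_SOR = 0.963073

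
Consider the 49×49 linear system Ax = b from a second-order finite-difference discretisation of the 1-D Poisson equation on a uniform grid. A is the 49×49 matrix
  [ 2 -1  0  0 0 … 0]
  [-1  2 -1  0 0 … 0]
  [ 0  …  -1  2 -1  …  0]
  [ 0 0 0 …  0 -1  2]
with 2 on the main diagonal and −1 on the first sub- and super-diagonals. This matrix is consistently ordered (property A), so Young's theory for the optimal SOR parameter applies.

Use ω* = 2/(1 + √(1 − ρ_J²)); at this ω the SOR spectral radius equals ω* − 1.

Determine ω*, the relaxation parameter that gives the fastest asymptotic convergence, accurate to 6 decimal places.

ω* = 1.881838

B_J for the 49×49 system has eigenvalues cos(kπ/50); ρ_J = cos(π/50) = 0.998027.
1 − cos²(π/50) = sin²(π/50) ⇒ √(1−ρ_J²) = sin(π/50) = 0.0627905.
ω* = 2 / (1 + 0.0627905) = 2 / 1.0627905 ≈ 1.881838.
At ω = 1.881838 every |λ(B_ω)| = ω−1, so ρ_SOR = 0.881838.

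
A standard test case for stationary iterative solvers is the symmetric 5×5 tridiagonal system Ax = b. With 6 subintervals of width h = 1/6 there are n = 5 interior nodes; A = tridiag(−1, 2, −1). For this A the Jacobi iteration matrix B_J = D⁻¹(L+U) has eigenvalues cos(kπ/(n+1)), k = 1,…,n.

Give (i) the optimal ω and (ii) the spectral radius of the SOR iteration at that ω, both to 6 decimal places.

spectrum of D⁻¹(L+U) = {cos(kπ/6) : 1≤k≤5}; ρ_J = cos(π/6) = 0.866025.
1 − cos²(π/6) = sin²(π/6) ⇒ √(1−ρ_J²) = sin(π/6) = 0.5000000.
Young: ω* = 2/(1+√(1−ρ_J²)) = 2/(1+0.5000000) = 2/1.5000000 = 1.333333.
and ρ(B_{ω*}) = 1.333333 − 1 = 0.333333.

ω* = 1.333333, ρ_SOR = 0.333333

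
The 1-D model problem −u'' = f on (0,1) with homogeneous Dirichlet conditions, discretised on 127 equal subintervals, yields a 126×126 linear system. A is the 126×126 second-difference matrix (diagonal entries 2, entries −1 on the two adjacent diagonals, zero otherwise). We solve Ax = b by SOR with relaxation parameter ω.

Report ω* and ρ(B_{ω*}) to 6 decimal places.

ρ_J = max_k |cos(kπ/127)| = cos(π/127) = 0.999694
√(1−ρ_J²) simplifies to sin(π/127) = 0.0247344.
ω* = 2 / (1 + 0.0247344) = 2 / 1.0247344 ≈ 1.951725.
[ρ_SOR] ω* − 1 = 0.951725.

ω* = 1.951725, ρ_SOR = 0.951725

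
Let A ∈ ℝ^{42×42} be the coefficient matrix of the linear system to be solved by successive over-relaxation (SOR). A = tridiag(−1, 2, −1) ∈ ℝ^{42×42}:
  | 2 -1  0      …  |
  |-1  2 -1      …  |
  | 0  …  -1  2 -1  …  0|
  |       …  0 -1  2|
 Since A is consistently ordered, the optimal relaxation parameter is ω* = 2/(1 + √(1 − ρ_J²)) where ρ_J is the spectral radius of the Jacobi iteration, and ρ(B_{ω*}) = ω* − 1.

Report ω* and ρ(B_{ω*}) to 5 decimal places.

ω* = 1.86394, ρ_SOR = 0.86394

½·tridiag(1,0,1) at n=42: λ_k = cos(kπ/43); max |λ| at k=1 ⇒ ρ_J = cos(π/43) ≈ 0.99733.
root = sin(π/43) = 0.072995  (since 1−cos² = sin²).
Then 2/(1+√(1−ρ_J²)) = 2/(1+0.072995); ω* = 2/1.072995 = 1.86394.
and ρ(B_{ω*}) = 1.86394 − 1 = 0.86394.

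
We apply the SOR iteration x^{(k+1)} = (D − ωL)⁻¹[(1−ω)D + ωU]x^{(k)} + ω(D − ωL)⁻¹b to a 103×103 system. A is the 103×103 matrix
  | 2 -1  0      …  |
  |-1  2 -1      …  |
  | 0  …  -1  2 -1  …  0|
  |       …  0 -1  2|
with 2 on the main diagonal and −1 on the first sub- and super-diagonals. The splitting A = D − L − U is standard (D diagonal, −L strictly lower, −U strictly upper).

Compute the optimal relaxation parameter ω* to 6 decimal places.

ω* = 1.941365

spectrum of D⁻¹(L+U) = {cos(kπ/104) : 1≤k≤103}; ρ_J = cos(π/104) = 0.999544.
√(1 − cos²(π/104)) = sin(π/104) ≈ 0.0302030.
[ω*] 2 ÷ (1 + 0.0302030) = 2 ÷ 1.0302030 = 1.941365.
ρ(B_{ω*}) = ω*−1 = 0.941365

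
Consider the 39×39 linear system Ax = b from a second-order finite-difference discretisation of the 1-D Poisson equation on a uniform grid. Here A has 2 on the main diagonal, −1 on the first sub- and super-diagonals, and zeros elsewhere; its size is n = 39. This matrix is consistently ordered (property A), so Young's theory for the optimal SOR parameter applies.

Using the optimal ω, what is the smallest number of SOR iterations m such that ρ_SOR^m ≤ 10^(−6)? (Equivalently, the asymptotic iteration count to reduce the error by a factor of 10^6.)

m = 88

spectrum of D⁻¹(L+U) = {cos(kπ/40) : 1≤k≤39}; ρ_J = cos(π/40) = 0.9969173.
√(1−ρ_J²) = |sin(π/40)| = 0.0784591
So ω* = 2/1.0784591 = 1.8544978 (Young).
At ω = 1.8544978 every |λ(B_ω)| = ω−1, so ρ_SOR = 0.8544978.
m ≥ 6·ln10 / (−ln 0.8544978) = 87.862; smallest integer m = 88.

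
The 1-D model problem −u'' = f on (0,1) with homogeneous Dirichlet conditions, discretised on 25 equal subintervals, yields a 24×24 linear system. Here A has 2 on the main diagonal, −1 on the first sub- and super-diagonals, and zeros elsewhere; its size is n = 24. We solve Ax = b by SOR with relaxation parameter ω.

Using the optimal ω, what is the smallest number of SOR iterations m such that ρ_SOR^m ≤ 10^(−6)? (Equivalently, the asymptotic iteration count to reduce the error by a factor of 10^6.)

m = 55

½·tridiag(1,0,1) at n=24: λ_k = cos(kπ/25); max |λ| at k=1 ⇒ ρ_J = cos(π/25) ≈ 0.9921147.
√(1−ρ_J²) = |sin(π/25)| = 0.1253332
Then 2/(1+√(1−ρ_J²)) = 2/(1+0.1253332); ω* = 2/1.1253332 = 1.7772514.
[ρ_SOR] ω* − 1 = 0.7772514.
(0.7772514)^m ≤ 10^{−6}  ⇒  m·ln(0.7772514) ≤ −6·ln10  ⇒  m ≥ 54.825  ⇒  m = 55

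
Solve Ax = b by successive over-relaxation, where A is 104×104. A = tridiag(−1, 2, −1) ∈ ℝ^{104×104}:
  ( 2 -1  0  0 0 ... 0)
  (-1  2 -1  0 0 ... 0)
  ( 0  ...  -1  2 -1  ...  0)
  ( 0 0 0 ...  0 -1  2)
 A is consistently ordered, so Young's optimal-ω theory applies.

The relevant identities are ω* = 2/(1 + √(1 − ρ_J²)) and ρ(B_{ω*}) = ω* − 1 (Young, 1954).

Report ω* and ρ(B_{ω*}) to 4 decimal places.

½·tridiag(1,0,1) at n=104: λ_k = cos(kπ/105); max |λ| at k=1 ⇒ ρ_J = cos(π/105) ≈ 0.9996.
root = sin(π/105) = 0.02992  (since 1−cos² = sin²).
ω* = 2 / (1 + 0.02992) = 2 / 1.02992 ≈ 1.9419.
and ρ(B_{ω*}) = 1.9419 − 1 = 0.9419.

ω* = 1.9419, ρ_SOR = 0.9419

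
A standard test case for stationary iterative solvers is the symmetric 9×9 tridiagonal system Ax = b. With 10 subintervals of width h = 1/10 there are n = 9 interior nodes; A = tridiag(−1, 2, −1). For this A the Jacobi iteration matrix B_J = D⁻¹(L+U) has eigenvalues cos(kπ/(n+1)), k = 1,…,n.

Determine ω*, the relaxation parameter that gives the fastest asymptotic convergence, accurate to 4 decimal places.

½·tridiag(1,0,1) at n=9: λ_k = cos(kπ/10); max |λ| at k=1 ⇒ ρ_J = cos(π/10) ≈ 0.9511.
1 − cos²(π/10) = sin²(π/10) ⇒ √(1−ρ_J²) = sin(π/10) = 0.30902.
So ω* = 2/1.30902 = 1.5279 (Young).
Hence ρ(B_{ω*}) = 1.5279 − 1 = 0.5279.

ω* = 1.5279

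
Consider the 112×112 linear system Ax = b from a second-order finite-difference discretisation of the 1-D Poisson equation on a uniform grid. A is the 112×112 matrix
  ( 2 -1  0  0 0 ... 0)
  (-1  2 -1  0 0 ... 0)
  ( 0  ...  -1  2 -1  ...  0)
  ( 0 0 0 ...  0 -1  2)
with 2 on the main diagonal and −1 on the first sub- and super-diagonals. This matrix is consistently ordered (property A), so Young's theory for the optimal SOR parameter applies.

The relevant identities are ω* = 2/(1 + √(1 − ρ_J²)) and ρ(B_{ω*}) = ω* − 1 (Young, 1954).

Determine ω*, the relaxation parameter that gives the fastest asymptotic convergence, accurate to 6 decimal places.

ω* = 1.945907

½·tridiag(1,0,1) at n=112: λ_k = cos(kπ/113); max |λ| at k=1 ⇒ ρ_J = cos(π/113) ≈ 0.999614.
√(1−ρ_J²) = |sin(π/113)| = 0.0277981
ω* = 2 / (1 + 0.0277981) = 2 / 1.0277981 ≈ 1.945907.
ρ_SOR = ω* − 1 = 1.945907 − 1 = 0.945907.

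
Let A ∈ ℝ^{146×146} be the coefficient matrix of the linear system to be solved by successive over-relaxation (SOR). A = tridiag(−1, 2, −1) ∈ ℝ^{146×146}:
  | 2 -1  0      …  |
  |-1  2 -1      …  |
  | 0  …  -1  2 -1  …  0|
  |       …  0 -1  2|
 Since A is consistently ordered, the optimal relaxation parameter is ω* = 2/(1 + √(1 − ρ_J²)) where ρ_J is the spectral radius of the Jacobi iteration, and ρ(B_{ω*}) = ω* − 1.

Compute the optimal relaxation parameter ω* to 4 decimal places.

ω* = 1.9582

With n=146, ρ(Jacobi) = cos(π/147) = 0.9998.
1 − cos²(π/147) = sin²(π/147) ⇒ √(1−ρ_J²) = sin(π/147) = 0.02137.
ω* = 2 / (1 + 0.02137) = 2 / 1.02137 ≈ 1.9582.
and ρ(B_{ω*}) = 1.9582 − 1 = 0.9582.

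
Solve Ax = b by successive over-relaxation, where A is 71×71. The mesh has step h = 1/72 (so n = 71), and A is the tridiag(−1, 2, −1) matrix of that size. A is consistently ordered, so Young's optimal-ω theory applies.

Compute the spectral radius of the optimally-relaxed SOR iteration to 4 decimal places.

ρ_SOR = 0.9164

n=71: λ(B_J) = 1 − λ(A)/2 = cos(kπ/72); k=1 gives ρ_J = 0.9990.
1 − cos²(π/72) = sin²(π/72) ⇒ √(1−ρ_J²) = sin(π/72) = 0.04362.
ω* = 2/(1 + 0.04362) = 2/1.04362 = 1.9164.
[ρ_SOR] ω* − 1 = 0.9164.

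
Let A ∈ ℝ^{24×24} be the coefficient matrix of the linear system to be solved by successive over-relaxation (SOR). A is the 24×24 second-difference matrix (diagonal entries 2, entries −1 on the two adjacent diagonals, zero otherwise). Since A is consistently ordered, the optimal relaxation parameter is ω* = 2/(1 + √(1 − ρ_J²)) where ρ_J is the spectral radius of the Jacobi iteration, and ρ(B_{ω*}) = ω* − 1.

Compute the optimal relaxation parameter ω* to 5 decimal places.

ω* = 1.77725

[ρ_J] n=24: ρ(B_J) = cos(π/(n+1)) = cos(π/25) = 0.99211.
√(1−ρ_J²) simplifies to sin(π/25) = 0.125333.
ω* = 2 / (1 + 0.125333) = 2 / 1.125333 ≈ 1.77725.
ρ_SOR = ω* − 1 = 1.77725 − 1 = 0.77725.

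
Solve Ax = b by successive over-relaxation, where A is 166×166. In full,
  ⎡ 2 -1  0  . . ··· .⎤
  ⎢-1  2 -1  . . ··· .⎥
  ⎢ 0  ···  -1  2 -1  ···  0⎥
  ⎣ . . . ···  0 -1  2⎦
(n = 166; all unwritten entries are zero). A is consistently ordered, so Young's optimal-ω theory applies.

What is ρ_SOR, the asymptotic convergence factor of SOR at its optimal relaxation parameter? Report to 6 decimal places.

ρ_SOR = 0.963073

[ρ_J] n=166: ρ(B_J) = cos(π/(n+1)) = cos(π/167) = 0.999823.
root = sin(π/167) = 0.0188108  (since 1−cos² = sin²).
[ω*] 2 ÷ (1 + 0.0188108) = 2 ÷ 1.0188108 = 1.963073.
Hence ρ(B_{ω*}) = 1.963073 − 1 = 0.963073.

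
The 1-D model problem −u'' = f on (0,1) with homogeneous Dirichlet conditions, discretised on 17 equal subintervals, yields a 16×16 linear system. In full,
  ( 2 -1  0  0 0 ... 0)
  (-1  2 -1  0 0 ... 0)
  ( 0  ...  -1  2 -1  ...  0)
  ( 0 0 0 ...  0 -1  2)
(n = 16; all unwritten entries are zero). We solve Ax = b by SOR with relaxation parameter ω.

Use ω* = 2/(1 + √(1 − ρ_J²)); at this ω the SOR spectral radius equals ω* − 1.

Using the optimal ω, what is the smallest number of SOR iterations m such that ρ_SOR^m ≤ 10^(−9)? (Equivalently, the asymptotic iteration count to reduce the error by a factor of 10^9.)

With n=16, ρ(Jacobi) = cos(π/17) = 0.9829731.
√(1 − cos²(π/17)) = sin(π/17) ≈ 0.1837495.
[ω*] 2 ÷ (1 + 0.1837495) = 2 ÷ 1.1837495 = 1.6895466.
and ρ(B_{ω*}) = 1.6895466 − 1 = 0.6895466.
ρ_SOR^m ≤ 10^(−9) ⇔ m ≥ 9·ln10/(−ln 0.6895466) = 20.7233/0.371721 = 55.750; m = ⌈55.750⌉ = 56.

m = 56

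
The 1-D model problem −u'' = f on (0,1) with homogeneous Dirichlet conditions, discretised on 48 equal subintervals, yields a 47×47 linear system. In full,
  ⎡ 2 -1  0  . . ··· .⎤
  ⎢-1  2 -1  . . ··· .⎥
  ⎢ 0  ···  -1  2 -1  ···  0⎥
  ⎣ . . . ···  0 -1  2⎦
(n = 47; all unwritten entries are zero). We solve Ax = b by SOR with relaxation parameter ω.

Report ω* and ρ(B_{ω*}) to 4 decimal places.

ω* = 1.8772, ρ_SOR = 0.8772

½·tridiag(1,0,1) at n=47: λ_k = cos(kπ/48); max |λ| at k=1 ⇒ ρ_J = cos(π/48) ≈ 0.9979.
1 − cos²(π/48) = sin²(π/48) ⇒ √(1−ρ_J²) = sin(π/48) = 0.06540.
ω* = 2/(1 + 0.06540) = 2/1.06540 = 1.8772.
ρ(B_{ω*}) = ω*−1 = 0.8772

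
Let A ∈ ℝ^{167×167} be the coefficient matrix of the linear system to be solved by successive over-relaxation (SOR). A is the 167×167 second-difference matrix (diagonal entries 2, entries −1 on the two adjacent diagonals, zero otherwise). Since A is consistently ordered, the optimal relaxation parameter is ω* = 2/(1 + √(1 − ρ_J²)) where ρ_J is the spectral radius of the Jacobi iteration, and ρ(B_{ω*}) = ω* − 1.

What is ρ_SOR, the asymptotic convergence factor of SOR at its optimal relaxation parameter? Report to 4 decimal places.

½·tridiag(1,0,1) at n=167: λ_k = cos(kπ/168); max |λ| at k=1 ⇒ ρ_J = cos(π/168) ≈ 0.9998.
root = sin(π/168) = 0.01870  (since 1−cos² = sin²).
ω* = 2/(1+0.01870) = 1.9633
ρ_SOR = ω* − 1 = 1.9633 − 1 = 0.9633.

ρ_SOR = 0.9633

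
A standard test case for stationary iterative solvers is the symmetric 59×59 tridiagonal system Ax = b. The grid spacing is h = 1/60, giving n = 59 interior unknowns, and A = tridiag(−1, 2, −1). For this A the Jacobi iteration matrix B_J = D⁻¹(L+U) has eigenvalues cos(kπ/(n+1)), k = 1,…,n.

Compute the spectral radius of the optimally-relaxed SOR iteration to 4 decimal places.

spectrum of D⁻¹(L+U) = {cos(kπ/60) : 1≤k≤59}; ρ_J = cos(π/60) = 0.9986.
√(1 − cos²(π/60)) = sin(π/60) ≈ 0.05234.
ω* = 2 / (1 + 0.05234) = 2 / 1.05234 ≈ 1.9005.
[ρ_SOR] ω* − 1 = 0.9005.

ρ_SOR = 0.9005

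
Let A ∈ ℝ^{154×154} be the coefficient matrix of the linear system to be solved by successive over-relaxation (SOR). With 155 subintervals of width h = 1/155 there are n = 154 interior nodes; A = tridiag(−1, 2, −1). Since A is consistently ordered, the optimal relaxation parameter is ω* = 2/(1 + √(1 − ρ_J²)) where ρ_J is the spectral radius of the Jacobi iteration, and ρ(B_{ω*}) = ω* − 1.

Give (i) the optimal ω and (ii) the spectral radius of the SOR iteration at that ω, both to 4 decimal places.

n=154: λ(B_J) = 1 − λ(A)/2 = cos(kπ/155); k=1 gives ρ_J = 0.9998.
1 − cos²(π/155) = sin²(π/155) ⇒ √(1−ρ_J²) = sin(π/155) = 0.02027.
[ω*] 2 ÷ (1 + 0.02027) = 2 ÷ 1.02027 = 1.9603.
At ω = 1.9603 every |λ(B_ω)| = ω−1, so ρ_SOR = 0.9603.

ω* = 1.9603, ρ_SOR = 0.9603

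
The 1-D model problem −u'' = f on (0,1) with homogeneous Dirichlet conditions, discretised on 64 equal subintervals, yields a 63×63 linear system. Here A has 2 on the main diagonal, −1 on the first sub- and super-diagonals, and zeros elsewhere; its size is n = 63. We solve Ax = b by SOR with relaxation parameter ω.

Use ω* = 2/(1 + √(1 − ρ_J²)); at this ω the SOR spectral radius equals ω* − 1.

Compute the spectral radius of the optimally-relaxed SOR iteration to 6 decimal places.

½·tridiag(1,0,1) at n=63: λ_k = cos(kπ/64); max |λ| at k=1 ⇒ ρ_J = cos(π/64) ≈ 0.998795.
√(1−ρ_J²) = |sin(π/64)| = 0.0490677
Then 2/(1+√(1−ρ_J²)) = 2/(1+0.0490677); ω* = 2/1.0490677 = 1.906455.
At ω = 1.906455 every |λ(B_ω)| = ω−1, so ρ_SOR = 0.906455.

ρ_SOR = 0.906455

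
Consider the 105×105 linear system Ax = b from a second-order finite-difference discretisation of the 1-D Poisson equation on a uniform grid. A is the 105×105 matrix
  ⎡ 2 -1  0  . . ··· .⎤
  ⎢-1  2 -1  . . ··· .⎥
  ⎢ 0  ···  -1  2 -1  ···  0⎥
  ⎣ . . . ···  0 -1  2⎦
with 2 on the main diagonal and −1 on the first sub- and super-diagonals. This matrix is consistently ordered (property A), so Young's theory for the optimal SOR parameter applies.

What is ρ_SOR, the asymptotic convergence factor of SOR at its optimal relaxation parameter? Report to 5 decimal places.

B_J for the 105×105 system has eigenvalues cos(kπ/106); ρ_J = cos(π/106) = 0.99956.
√(1−ρ_J²) = |sin(π/106)| = 0.029633
Then 2/(1+√(1−ρ_J²)) = 2/(1+0.029633); ω* = 2/1.029633 = 1.94244.
Hence ρ(B_{ω*}) = 1.94244 − 1 = 0.94244.

ρ_SOR = 0.94244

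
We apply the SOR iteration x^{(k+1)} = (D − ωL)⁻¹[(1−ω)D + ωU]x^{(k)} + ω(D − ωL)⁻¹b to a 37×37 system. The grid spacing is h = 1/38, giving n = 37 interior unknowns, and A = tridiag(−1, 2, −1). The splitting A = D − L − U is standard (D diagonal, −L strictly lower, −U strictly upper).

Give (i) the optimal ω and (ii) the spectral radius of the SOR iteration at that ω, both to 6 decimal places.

ω* = 1.847440, ρ_SOR = 0.847440

[ρ_J] n=37: ρ(B_J) = cos(π/(n+1)) = cos(π/38) = 0.996584.
root = sin(π/38) = 0.0825793  (since 1−cos² = sin²).
ω* = 2/(1+0.0825793) = 1.847440
Hence ρ(B_{ω*}) = 1.847440 − 1 = 0.847440.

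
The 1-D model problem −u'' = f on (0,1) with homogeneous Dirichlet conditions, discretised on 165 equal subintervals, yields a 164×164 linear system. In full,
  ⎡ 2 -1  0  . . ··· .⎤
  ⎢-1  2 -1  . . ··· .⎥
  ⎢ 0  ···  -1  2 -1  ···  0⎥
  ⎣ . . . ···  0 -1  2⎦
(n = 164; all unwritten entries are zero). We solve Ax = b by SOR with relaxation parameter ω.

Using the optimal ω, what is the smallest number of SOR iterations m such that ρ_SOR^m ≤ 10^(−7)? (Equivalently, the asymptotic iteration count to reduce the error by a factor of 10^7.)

m = 424

spectrum of D⁻¹(L+U) = {cos(kπ/165) : 1≤k≤164}; ρ_J = cos(π/165) = 0.9998187.
root = sin(π/165) = 0.0190388  (since 1−cos² = sin²).
So ω* = 2/1.0190388 = 1.9626338 (Young).
At ω = 1.9626338 every |λ(B_ω)| = ω−1, so ρ_SOR = 0.9626338.
7·ln10 = 16.1181; −ln(0.9626338) = 0.0380822; m = ⌈16.1181/0.0380822⌉ = ⌈423.245⌉ = 424.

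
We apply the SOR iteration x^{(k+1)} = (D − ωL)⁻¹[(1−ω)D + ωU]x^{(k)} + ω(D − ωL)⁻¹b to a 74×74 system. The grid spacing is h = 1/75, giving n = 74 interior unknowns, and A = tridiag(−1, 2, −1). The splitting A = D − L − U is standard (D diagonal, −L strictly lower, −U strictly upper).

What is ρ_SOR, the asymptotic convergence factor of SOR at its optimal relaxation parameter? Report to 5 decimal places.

ρ_SOR = 0.91961

B_J for the 74×74 system has eigenvalues cos(kπ/75); ρ_J = cos(π/75) = 0.99912.
√(1−ρ_J²) = |sin(π/75)| = 0.041876
So ω* = 2/1.041876 = 1.91961 (Young).
At ω = 1.91961 every |λ(B_ω)| = ω−1, so ρ_SOR = 0.91961.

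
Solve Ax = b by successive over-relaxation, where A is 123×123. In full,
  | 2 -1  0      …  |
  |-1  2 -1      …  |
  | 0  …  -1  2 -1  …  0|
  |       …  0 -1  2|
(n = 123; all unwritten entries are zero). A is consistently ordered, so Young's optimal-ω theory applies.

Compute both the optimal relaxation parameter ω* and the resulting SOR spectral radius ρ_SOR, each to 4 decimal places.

ω* = 1.9506, ρ_SOR = 0.9506

n=123: λ(B_J) = 1 − λ(A)/2 = cos(kπ/124); k=1 gives ρ_J = 0.9997.
1 − cos²(π/124) = sin²(π/124) ⇒ √(1−ρ_J²) = sin(π/124) = 0.02533.
Young: ω* = 2/(1+√(1−ρ_J²)) = 2/(1+0.02533) = 2/1.02533 = 1.9506.
At ω = 1.9506 every |λ(B_ω)| = ω−1, so ρ_SOR = 0.9506.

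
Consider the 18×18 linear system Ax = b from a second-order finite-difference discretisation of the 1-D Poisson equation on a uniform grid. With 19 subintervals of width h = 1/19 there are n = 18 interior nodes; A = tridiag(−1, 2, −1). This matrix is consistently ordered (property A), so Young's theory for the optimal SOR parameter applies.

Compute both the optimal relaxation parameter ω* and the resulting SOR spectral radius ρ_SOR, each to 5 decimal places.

spectrum of D⁻¹(L+U) = {cos(kπ/19) : 1≤k≤18}; ρ_J = cos(π/19) = 0.98636.
√(1−ρ_J²) simplifies to sin(π/19) = 0.164595.
So ω* = 2/1.164595 = 1.71734 (Young).
ρ_SOR = ω* − 1 ≈ 0.71734.

ω* = 1.71734, ρ_SOR = 0.71734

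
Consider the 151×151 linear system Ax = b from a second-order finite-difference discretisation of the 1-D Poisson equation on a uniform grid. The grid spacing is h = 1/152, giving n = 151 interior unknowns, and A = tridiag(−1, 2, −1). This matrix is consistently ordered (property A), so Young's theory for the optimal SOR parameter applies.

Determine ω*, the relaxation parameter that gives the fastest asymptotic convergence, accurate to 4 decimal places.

B_J for the 151×151 system has eigenvalues cos(kπ/152); ρ_J = cos(π/152) = 0.9998.
√(1−ρ_J²) = |sin(π/152)| = 0.02067
So ω* = 2/1.02067 = 1.9595 (Young).
ρ_SOR = ω* − 1 ≈ 0.9595.

ω* = 1.9595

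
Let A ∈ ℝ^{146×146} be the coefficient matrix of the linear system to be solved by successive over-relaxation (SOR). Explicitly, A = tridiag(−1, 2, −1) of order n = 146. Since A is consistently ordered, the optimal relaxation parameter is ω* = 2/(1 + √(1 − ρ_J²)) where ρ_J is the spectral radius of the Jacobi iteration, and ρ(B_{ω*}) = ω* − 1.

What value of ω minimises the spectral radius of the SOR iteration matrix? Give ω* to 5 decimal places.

ω* = 1.95815

½·tridiag(1,0,1) at n=146: λ_k = cos(kπ/147); max |λ| at k=1 ⇒ ρ_J = cos(π/147) ≈ 0.99977.
1 − cos²(π/147) = sin²(π/147) ⇒ √(1−ρ_J²) = sin(π/147) = 0.021370.
Then 2/(1+√(1−ρ_J²)) = 2/(1+0.021370); ω* = 2/1.021370 = 1.95815.
ρ(B_{ω*}) = ω*−1 = 0.95815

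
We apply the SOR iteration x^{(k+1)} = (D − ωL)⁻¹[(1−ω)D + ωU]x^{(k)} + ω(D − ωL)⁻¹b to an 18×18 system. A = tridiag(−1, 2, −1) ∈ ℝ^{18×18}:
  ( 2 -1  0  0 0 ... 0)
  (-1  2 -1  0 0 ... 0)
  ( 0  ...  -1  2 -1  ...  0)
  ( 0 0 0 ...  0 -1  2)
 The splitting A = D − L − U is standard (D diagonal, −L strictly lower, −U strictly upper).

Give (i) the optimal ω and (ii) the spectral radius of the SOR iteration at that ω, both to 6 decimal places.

[ρ_J] n=18: ρ(B_J) = cos(π/(n+1)) = cos(π/19) = 0.986361.
root = sin(π/19) = 0.1645946  (since 1−cos² = sin²).
Then 2/(1+√(1−ρ_J²)) = 2/(1+0.1645946); ω* = 2/1.1645946 = 1.717336.
ρ_SOR = ω* − 1 ≈ 0.717336.

ω* = 1.717336, ρ_SOR = 0.717336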